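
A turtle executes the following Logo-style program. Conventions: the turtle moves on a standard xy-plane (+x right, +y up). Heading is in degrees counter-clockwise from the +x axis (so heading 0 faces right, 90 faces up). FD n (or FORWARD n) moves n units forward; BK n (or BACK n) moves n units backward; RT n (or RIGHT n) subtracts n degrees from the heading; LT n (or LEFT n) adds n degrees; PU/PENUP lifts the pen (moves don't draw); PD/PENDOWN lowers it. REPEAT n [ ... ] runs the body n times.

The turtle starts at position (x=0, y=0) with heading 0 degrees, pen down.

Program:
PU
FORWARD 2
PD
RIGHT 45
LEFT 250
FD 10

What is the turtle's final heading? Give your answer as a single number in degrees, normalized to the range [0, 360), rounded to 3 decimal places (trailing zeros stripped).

Answer: 205

Derivation:
Executing turtle program step by step:
Start: pos=(0,0), heading=0, pen down
PU: pen up
FD 2: (0,0) -> (2,0) [heading=0, move]
PD: pen down
RT 45: heading 0 -> 315
LT 250: heading 315 -> 205
FD 10: (2,0) -> (-7.063,-4.226) [heading=205, draw]
Final: pos=(-7.063,-4.226), heading=205, 1 segment(s) drawn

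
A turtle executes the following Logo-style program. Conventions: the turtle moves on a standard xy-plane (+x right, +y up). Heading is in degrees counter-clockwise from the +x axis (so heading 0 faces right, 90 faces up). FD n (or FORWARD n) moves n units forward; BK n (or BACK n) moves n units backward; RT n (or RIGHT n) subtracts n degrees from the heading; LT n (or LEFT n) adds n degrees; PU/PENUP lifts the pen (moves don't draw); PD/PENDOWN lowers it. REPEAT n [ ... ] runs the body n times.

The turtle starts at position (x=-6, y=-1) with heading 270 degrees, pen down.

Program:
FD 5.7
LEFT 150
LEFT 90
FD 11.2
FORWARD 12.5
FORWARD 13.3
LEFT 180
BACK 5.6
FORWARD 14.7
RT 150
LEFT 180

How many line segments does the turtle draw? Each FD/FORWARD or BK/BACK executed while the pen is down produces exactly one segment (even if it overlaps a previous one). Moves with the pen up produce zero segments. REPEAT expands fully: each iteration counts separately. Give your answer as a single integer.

Answer: 6

Derivation:
Executing turtle program step by step:
Start: pos=(-6,-1), heading=270, pen down
FD 5.7: (-6,-1) -> (-6,-6.7) [heading=270, draw]
LT 150: heading 270 -> 60
LT 90: heading 60 -> 150
FD 11.2: (-6,-6.7) -> (-15.699,-1.1) [heading=150, draw]
FD 12.5: (-15.699,-1.1) -> (-26.525,5.15) [heading=150, draw]
FD 13.3: (-26.525,5.15) -> (-38.043,11.8) [heading=150, draw]
LT 180: heading 150 -> 330
BK 5.6: (-38.043,11.8) -> (-42.893,14.6) [heading=330, draw]
FD 14.7: (-42.893,14.6) -> (-30.162,7.25) [heading=330, draw]
RT 150: heading 330 -> 180
LT 180: heading 180 -> 0
Final: pos=(-30.162,7.25), heading=0, 6 segment(s) drawn
Segments drawn: 6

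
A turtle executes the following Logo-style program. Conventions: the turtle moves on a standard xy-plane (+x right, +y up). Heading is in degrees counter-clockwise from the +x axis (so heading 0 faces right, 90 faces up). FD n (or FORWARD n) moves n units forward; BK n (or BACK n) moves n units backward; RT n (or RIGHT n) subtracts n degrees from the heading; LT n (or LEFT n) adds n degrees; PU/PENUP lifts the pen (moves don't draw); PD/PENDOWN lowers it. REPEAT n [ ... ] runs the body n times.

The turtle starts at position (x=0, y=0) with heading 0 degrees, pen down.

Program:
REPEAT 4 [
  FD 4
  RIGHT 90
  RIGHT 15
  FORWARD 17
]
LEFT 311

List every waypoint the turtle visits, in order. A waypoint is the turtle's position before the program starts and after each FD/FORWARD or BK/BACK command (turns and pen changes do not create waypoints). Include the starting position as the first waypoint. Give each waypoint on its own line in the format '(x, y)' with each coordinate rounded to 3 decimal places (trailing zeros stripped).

Executing turtle program step by step:
Start: pos=(0,0), heading=0, pen down
REPEAT 4 [
  -- iteration 1/4 --
  FD 4: (0,0) -> (4,0) [heading=0, draw]
  RT 90: heading 0 -> 270
  RT 15: heading 270 -> 255
  FD 17: (4,0) -> (-0.4,-16.421) [heading=255, draw]
  -- iteration 2/4 --
  FD 4: (-0.4,-16.421) -> (-1.435,-20.284) [heading=255, draw]
  RT 90: heading 255 -> 165
  RT 15: heading 165 -> 150
  FD 17: (-1.435,-20.284) -> (-16.158,-11.784) [heading=150, draw]
  -- iteration 3/4 --
  FD 4: (-16.158,-11.784) -> (-19.622,-9.784) [heading=150, draw]
  RT 90: heading 150 -> 60
  RT 15: heading 60 -> 45
  FD 17: (-19.622,-9.784) -> (-7.601,2.236) [heading=45, draw]
  -- iteration 4/4 --
  FD 4: (-7.601,2.236) -> (-4.772,5.065) [heading=45, draw]
  RT 90: heading 45 -> 315
  RT 15: heading 315 -> 300
  FD 17: (-4.772,5.065) -> (3.728,-9.658) [heading=300, draw]
]
LT 311: heading 300 -> 251
Final: pos=(3.728,-9.658), heading=251, 8 segment(s) drawn
Waypoints (9 total):
(0, 0)
(4, 0)
(-0.4, -16.421)
(-1.435, -20.284)
(-16.158, -11.784)
(-19.622, -9.784)
(-7.601, 2.236)
(-4.772, 5.065)
(3.728, -9.658)

Answer: (0, 0)
(4, 0)
(-0.4, -16.421)
(-1.435, -20.284)
(-16.158, -11.784)
(-19.622, -9.784)
(-7.601, 2.236)
(-4.772, 5.065)
(3.728, -9.658)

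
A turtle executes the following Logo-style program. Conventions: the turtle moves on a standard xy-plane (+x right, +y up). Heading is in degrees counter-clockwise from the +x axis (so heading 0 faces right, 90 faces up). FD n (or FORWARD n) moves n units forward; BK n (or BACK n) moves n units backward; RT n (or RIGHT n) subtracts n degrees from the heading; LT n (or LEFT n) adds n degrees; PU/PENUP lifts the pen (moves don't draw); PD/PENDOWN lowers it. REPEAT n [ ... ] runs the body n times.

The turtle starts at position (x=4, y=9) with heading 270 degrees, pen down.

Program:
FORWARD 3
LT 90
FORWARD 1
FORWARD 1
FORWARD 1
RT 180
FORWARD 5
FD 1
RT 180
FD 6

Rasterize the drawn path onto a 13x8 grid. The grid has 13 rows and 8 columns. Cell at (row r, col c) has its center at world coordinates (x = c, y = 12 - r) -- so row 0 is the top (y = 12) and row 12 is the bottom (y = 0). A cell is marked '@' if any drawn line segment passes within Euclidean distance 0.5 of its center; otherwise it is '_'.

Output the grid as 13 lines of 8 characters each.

Segment 0: (4,9) -> (4,6)
Segment 1: (4,6) -> (5,6)
Segment 2: (5,6) -> (6,6)
Segment 3: (6,6) -> (7,6)
Segment 4: (7,6) -> (2,6)
Segment 5: (2,6) -> (1,6)
Segment 6: (1,6) -> (7,6)

Answer: ________
________
________
____@___
____@___
____@___
_@@@@@@@
________
________
________
________
________
________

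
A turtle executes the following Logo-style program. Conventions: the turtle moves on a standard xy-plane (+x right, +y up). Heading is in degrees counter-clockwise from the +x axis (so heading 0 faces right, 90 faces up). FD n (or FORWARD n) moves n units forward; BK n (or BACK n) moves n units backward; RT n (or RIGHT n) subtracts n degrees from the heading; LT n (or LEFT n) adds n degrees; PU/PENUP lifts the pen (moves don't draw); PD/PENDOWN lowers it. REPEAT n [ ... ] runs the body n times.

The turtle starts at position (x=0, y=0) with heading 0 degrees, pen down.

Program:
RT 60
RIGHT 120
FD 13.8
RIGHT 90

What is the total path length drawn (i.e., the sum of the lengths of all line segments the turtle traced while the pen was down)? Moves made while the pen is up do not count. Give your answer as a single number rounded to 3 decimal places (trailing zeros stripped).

Executing turtle program step by step:
Start: pos=(0,0), heading=0, pen down
RT 60: heading 0 -> 300
RT 120: heading 300 -> 180
FD 13.8: (0,0) -> (-13.8,0) [heading=180, draw]
RT 90: heading 180 -> 90
Final: pos=(-13.8,0), heading=90, 1 segment(s) drawn

Segment lengths:
  seg 1: (0,0) -> (-13.8,0), length = 13.8
Total = 13.8

Answer: 13.8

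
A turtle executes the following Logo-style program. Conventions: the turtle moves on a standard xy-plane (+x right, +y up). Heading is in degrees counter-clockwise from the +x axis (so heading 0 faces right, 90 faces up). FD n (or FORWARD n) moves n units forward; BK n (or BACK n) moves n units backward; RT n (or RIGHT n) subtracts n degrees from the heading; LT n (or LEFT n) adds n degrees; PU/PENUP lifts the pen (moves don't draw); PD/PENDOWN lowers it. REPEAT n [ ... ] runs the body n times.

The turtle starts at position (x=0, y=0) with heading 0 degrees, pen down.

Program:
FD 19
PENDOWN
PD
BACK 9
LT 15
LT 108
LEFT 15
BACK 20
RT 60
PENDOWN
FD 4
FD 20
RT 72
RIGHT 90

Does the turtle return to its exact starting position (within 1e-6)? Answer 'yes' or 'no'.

Executing turtle program step by step:
Start: pos=(0,0), heading=0, pen down
FD 19: (0,0) -> (19,0) [heading=0, draw]
PD: pen down
PD: pen down
BK 9: (19,0) -> (10,0) [heading=0, draw]
LT 15: heading 0 -> 15
LT 108: heading 15 -> 123
LT 15: heading 123 -> 138
BK 20: (10,0) -> (24.863,-13.383) [heading=138, draw]
RT 60: heading 138 -> 78
PD: pen down
FD 4: (24.863,-13.383) -> (25.695,-9.47) [heading=78, draw]
FD 20: (25.695,-9.47) -> (29.853,10.093) [heading=78, draw]
RT 72: heading 78 -> 6
RT 90: heading 6 -> 276
Final: pos=(29.853,10.093), heading=276, 5 segment(s) drawn

Start position: (0, 0)
Final position: (29.853, 10.093)
Distance = 31.513; >= 1e-6 -> NOT closed

Answer: no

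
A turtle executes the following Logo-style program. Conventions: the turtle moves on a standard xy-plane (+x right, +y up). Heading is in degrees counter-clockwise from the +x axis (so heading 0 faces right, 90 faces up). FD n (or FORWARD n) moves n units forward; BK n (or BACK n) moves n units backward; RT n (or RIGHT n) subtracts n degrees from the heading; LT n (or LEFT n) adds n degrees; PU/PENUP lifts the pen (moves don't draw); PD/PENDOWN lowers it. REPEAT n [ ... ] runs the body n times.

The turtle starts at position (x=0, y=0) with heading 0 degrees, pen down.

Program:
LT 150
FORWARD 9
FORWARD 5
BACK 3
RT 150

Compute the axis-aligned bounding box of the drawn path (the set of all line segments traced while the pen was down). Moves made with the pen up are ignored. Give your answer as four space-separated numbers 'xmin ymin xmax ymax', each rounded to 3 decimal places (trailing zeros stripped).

Executing turtle program step by step:
Start: pos=(0,0), heading=0, pen down
LT 150: heading 0 -> 150
FD 9: (0,0) -> (-7.794,4.5) [heading=150, draw]
FD 5: (-7.794,4.5) -> (-12.124,7) [heading=150, draw]
BK 3: (-12.124,7) -> (-9.526,5.5) [heading=150, draw]
RT 150: heading 150 -> 0
Final: pos=(-9.526,5.5), heading=0, 3 segment(s) drawn

Segment endpoints: x in {-12.124, -9.526, -7.794, 0}, y in {0, 4.5, 5.5, 7}
xmin=-12.124, ymin=0, xmax=0, ymax=7

Answer: -12.124 0 0 7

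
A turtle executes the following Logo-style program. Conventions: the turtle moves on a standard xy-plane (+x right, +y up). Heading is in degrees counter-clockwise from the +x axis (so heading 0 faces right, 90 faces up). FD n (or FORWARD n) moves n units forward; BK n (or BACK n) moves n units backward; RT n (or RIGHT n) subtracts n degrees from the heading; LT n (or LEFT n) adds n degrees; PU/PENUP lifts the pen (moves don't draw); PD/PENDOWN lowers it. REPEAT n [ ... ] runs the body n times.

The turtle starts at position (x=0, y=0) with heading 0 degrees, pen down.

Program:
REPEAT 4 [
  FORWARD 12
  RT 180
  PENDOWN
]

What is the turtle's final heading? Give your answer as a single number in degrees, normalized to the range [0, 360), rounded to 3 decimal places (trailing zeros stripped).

Answer: 0

Derivation:
Executing turtle program step by step:
Start: pos=(0,0), heading=0, pen down
REPEAT 4 [
  -- iteration 1/4 --
  FD 12: (0,0) -> (12,0) [heading=0, draw]
  RT 180: heading 0 -> 180
  PD: pen down
  -- iteration 2/4 --
  FD 12: (12,0) -> (0,0) [heading=180, draw]
  RT 180: heading 180 -> 0
  PD: pen down
  -- iteration 3/4 --
  FD 12: (0,0) -> (12,0) [heading=0, draw]
  RT 180: heading 0 -> 180
  PD: pen down
  -- iteration 4/4 --
  FD 12: (12,0) -> (0,0) [heading=180, draw]
  RT 180: heading 180 -> 0
  PD: pen down
]
Final: pos=(0,0), heading=0, 4 segment(s) drawn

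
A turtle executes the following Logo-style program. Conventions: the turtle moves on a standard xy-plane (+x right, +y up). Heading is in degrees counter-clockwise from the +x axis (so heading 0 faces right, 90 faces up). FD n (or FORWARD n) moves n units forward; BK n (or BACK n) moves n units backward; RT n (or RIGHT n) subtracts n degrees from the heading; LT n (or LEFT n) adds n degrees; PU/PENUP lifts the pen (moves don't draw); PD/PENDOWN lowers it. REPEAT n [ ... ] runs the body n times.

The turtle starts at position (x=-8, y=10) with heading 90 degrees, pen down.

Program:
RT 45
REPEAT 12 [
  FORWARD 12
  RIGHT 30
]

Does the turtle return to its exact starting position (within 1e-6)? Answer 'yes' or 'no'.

Answer: yes

Derivation:
Executing turtle program step by step:
Start: pos=(-8,10), heading=90, pen down
RT 45: heading 90 -> 45
REPEAT 12 [
  -- iteration 1/12 --
  FD 12: (-8,10) -> (0.485,18.485) [heading=45, draw]
  RT 30: heading 45 -> 15
  -- iteration 2/12 --
  FD 12: (0.485,18.485) -> (12.076,21.591) [heading=15, draw]
  RT 30: heading 15 -> 345
  -- iteration 3/12 --
  FD 12: (12.076,21.591) -> (23.668,18.485) [heading=345, draw]
  RT 30: heading 345 -> 315
  -- iteration 4/12 --
  FD 12: (23.668,18.485) -> (32.153,10) [heading=315, draw]
  RT 30: heading 315 -> 285
  -- iteration 5/12 --
  FD 12: (32.153,10) -> (35.259,-1.591) [heading=285, draw]
  RT 30: heading 285 -> 255
  -- iteration 6/12 --
  FD 12: (35.259,-1.591) -> (32.153,-13.182) [heading=255, draw]
  RT 30: heading 255 -> 225
  -- iteration 7/12 --
  FD 12: (32.153,-13.182) -> (23.668,-21.668) [heading=225, draw]
  RT 30: heading 225 -> 195
  -- iteration 8/12 --
  FD 12: (23.668,-21.668) -> (12.076,-24.773) [heading=195, draw]
  RT 30: heading 195 -> 165
  -- iteration 9/12 --
  FD 12: (12.076,-24.773) -> (0.485,-21.668) [heading=165, draw]
  RT 30: heading 165 -> 135
  -- iteration 10/12 --
  FD 12: (0.485,-21.668) -> (-8,-13.182) [heading=135, draw]
  RT 30: heading 135 -> 105
  -- iteration 11/12 --
  FD 12: (-8,-13.182) -> (-11.106,-1.591) [heading=105, draw]
  RT 30: heading 105 -> 75
  -- iteration 12/12 --
  FD 12: (-11.106,-1.591) -> (-8,10) [heading=75, draw]
  RT 30: heading 75 -> 45
]
Final: pos=(-8,10), heading=45, 12 segment(s) drawn

Start position: (-8, 10)
Final position: (-8, 10)
Distance = 0; < 1e-6 -> CLOSED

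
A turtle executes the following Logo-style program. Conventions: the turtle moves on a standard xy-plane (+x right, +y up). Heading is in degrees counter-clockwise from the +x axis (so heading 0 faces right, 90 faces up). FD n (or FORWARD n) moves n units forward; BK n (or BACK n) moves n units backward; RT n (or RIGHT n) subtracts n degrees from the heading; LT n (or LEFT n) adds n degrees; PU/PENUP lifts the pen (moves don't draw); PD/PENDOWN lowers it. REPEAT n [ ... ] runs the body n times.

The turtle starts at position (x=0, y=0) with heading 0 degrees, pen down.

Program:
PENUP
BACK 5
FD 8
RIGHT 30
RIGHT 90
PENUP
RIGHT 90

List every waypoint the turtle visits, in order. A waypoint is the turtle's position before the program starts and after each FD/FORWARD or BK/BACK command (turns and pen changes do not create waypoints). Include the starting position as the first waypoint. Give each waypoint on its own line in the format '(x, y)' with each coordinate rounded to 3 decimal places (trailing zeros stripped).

Answer: (0, 0)
(-5, 0)
(3, 0)

Derivation:
Executing turtle program step by step:
Start: pos=(0,0), heading=0, pen down
PU: pen up
BK 5: (0,0) -> (-5,0) [heading=0, move]
FD 8: (-5,0) -> (3,0) [heading=0, move]
RT 30: heading 0 -> 330
RT 90: heading 330 -> 240
PU: pen up
RT 90: heading 240 -> 150
Final: pos=(3,0), heading=150, 0 segment(s) drawn
Waypoints (3 total):
(0, 0)
(-5, 0)
(3, 0)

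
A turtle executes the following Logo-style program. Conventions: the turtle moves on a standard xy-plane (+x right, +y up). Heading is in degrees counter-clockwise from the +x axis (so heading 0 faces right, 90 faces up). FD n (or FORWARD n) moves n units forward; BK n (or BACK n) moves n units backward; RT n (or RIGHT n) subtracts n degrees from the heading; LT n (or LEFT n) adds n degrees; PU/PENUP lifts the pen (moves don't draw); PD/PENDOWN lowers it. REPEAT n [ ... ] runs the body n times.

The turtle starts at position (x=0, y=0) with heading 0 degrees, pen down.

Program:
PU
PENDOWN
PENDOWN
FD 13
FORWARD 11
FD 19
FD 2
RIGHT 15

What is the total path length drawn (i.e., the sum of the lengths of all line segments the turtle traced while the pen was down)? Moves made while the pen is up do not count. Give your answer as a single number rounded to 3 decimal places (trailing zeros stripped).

Answer: 45

Derivation:
Executing turtle program step by step:
Start: pos=(0,0), heading=0, pen down
PU: pen up
PD: pen down
PD: pen down
FD 13: (0,0) -> (13,0) [heading=0, draw]
FD 11: (13,0) -> (24,0) [heading=0, draw]
FD 19: (24,0) -> (43,0) [heading=0, draw]
FD 2: (43,0) -> (45,0) [heading=0, draw]
RT 15: heading 0 -> 345
Final: pos=(45,0), heading=345, 4 segment(s) drawn

Segment lengths:
  seg 1: (0,0) -> (13,0), length = 13
  seg 2: (13,0) -> (24,0), length = 11
  seg 3: (24,0) -> (43,0), length = 19
  seg 4: (43,0) -> (45,0), length = 2
Total = 45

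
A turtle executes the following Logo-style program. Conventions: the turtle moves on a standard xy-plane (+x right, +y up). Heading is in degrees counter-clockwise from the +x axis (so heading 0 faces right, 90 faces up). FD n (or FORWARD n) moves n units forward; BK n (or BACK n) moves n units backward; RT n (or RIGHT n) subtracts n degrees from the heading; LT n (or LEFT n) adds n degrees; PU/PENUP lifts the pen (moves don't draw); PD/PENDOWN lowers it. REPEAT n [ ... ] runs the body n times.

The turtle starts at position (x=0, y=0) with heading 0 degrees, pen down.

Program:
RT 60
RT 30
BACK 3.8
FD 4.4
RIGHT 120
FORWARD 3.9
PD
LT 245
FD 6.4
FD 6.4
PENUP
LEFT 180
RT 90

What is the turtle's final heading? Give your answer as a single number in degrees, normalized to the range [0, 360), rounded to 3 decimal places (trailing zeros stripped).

Answer: 125

Derivation:
Executing turtle program step by step:
Start: pos=(0,0), heading=0, pen down
RT 60: heading 0 -> 300
RT 30: heading 300 -> 270
BK 3.8: (0,0) -> (0,3.8) [heading=270, draw]
FD 4.4: (0,3.8) -> (0,-0.6) [heading=270, draw]
RT 120: heading 270 -> 150
FD 3.9: (0,-0.6) -> (-3.377,1.35) [heading=150, draw]
PD: pen down
LT 245: heading 150 -> 35
FD 6.4: (-3.377,1.35) -> (1.865,5.021) [heading=35, draw]
FD 6.4: (1.865,5.021) -> (7.108,8.692) [heading=35, draw]
PU: pen up
LT 180: heading 35 -> 215
RT 90: heading 215 -> 125
Final: pos=(7.108,8.692), heading=125, 5 segment(s) drawn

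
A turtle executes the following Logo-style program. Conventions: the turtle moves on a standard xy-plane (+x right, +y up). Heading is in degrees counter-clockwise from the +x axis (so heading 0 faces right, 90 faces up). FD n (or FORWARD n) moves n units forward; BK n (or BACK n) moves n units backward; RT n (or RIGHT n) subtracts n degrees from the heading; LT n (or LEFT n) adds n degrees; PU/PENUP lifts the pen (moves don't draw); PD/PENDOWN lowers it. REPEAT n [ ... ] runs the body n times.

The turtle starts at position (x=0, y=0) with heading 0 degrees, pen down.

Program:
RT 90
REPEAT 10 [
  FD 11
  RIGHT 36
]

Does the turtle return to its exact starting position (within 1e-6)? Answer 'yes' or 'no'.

Answer: yes

Derivation:
Executing turtle program step by step:
Start: pos=(0,0), heading=0, pen down
RT 90: heading 0 -> 270
REPEAT 10 [
  -- iteration 1/10 --
  FD 11: (0,0) -> (0,-11) [heading=270, draw]
  RT 36: heading 270 -> 234
  -- iteration 2/10 --
  FD 11: (0,-11) -> (-6.466,-19.899) [heading=234, draw]
  RT 36: heading 234 -> 198
  -- iteration 3/10 --
  FD 11: (-6.466,-19.899) -> (-16.927,-23.298) [heading=198, draw]
  RT 36: heading 198 -> 162
  -- iteration 4/10 --
  FD 11: (-16.927,-23.298) -> (-27.389,-19.899) [heading=162, draw]
  RT 36: heading 162 -> 126
  -- iteration 5/10 --
  FD 11: (-27.389,-19.899) -> (-33.855,-11) [heading=126, draw]
  RT 36: heading 126 -> 90
  -- iteration 6/10 --
  FD 11: (-33.855,-11) -> (-33.855,0) [heading=90, draw]
  RT 36: heading 90 -> 54
  -- iteration 7/10 --
  FD 11: (-33.855,0) -> (-27.389,8.899) [heading=54, draw]
  RT 36: heading 54 -> 18
  -- iteration 8/10 --
  FD 11: (-27.389,8.899) -> (-16.927,12.298) [heading=18, draw]
  RT 36: heading 18 -> 342
  -- iteration 9/10 --
  FD 11: (-16.927,12.298) -> (-6.466,8.899) [heading=342, draw]
  RT 36: heading 342 -> 306
  -- iteration 10/10 --
  FD 11: (-6.466,8.899) -> (0,0) [heading=306, draw]
  RT 36: heading 306 -> 270
]
Final: pos=(0,0), heading=270, 10 segment(s) drawn

Start position: (0, 0)
Final position: (0, 0)
Distance = 0; < 1e-6 -> CLOSED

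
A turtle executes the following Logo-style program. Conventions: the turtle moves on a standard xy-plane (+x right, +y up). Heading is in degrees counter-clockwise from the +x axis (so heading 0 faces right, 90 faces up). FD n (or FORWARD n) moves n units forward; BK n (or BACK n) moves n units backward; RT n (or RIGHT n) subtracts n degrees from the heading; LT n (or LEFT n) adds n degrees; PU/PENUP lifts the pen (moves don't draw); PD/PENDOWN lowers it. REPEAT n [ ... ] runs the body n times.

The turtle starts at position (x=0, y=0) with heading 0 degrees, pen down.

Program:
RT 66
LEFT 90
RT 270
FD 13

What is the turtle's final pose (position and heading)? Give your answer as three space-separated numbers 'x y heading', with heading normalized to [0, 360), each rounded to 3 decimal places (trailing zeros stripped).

Executing turtle program step by step:
Start: pos=(0,0), heading=0, pen down
RT 66: heading 0 -> 294
LT 90: heading 294 -> 24
RT 270: heading 24 -> 114
FD 13: (0,0) -> (-5.288,11.876) [heading=114, draw]
Final: pos=(-5.288,11.876), heading=114, 1 segment(s) drawn

Answer: -5.288 11.876 114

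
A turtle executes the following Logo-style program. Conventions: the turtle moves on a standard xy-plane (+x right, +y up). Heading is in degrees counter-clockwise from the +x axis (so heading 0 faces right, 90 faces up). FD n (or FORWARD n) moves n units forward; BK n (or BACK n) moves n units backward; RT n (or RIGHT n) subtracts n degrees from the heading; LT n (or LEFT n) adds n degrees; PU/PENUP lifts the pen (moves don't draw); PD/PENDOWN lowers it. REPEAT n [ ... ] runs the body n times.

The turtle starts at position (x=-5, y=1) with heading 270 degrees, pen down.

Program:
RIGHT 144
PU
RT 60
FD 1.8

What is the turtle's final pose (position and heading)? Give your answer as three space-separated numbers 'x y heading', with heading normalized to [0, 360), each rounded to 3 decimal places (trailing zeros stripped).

Answer: -4.268 2.644 66

Derivation:
Executing turtle program step by step:
Start: pos=(-5,1), heading=270, pen down
RT 144: heading 270 -> 126
PU: pen up
RT 60: heading 126 -> 66
FD 1.8: (-5,1) -> (-4.268,2.644) [heading=66, move]
Final: pos=(-4.268,2.644), heading=66, 0 segment(s) drawn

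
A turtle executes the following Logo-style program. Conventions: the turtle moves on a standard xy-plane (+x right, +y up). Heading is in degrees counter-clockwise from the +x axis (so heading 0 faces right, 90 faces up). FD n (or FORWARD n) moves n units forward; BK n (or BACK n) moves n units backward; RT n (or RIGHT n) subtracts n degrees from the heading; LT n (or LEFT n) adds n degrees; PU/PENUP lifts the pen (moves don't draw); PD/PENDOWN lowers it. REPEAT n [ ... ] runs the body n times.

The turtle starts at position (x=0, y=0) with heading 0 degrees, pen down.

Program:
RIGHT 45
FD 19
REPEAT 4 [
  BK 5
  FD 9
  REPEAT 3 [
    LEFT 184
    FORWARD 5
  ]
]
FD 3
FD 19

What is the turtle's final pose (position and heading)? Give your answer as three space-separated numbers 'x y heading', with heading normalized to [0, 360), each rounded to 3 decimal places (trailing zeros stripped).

Executing turtle program step by step:
Start: pos=(0,0), heading=0, pen down
RT 45: heading 0 -> 315
FD 19: (0,0) -> (13.435,-13.435) [heading=315, draw]
REPEAT 4 [
  -- iteration 1/4 --
  BK 5: (13.435,-13.435) -> (9.899,-9.899) [heading=315, draw]
  FD 9: (9.899,-9.899) -> (16.263,-16.263) [heading=315, draw]
  REPEAT 3 [
    -- iteration 1/3 --
    LT 184: heading 315 -> 139
    FD 5: (16.263,-16.263) -> (12.49,-12.983) [heading=139, draw]
    -- iteration 2/3 --
    LT 184: heading 139 -> 323
    FD 5: (12.49,-12.983) -> (16.483,-15.992) [heading=323, draw]
    -- iteration 3/3 --
    LT 184: heading 323 -> 147
    FD 5: (16.483,-15.992) -> (12.29,-13.269) [heading=147, draw]
  ]
  -- iteration 2/4 --
  BK 5: (12.29,-13.269) -> (16.483,-15.992) [heading=147, draw]
  FD 9: (16.483,-15.992) -> (8.935,-11.09) [heading=147, draw]
  REPEAT 3 [
    -- iteration 1/3 --
    LT 184: heading 147 -> 331
    FD 5: (8.935,-11.09) -> (13.308,-13.515) [heading=331, draw]
    -- iteration 2/3 --
    LT 184: heading 331 -> 155
    FD 5: (13.308,-13.515) -> (8.777,-11.401) [heading=155, draw]
    -- iteration 3/3 --
    LT 184: heading 155 -> 339
    FD 5: (8.777,-11.401) -> (13.445,-13.193) [heading=339, draw]
  ]
  -- iteration 3/4 --
  BK 5: (13.445,-13.193) -> (8.777,-11.401) [heading=339, draw]
  FD 9: (8.777,-11.401) -> (17.179,-14.627) [heading=339, draw]
  REPEAT 3 [
    -- iteration 1/3 --
    LT 184: heading 339 -> 163
    FD 5: (17.179,-14.627) -> (12.397,-13.165) [heading=163, draw]
    -- iteration 2/3 --
    LT 184: heading 163 -> 347
    FD 5: (12.397,-13.165) -> (17.269,-14.29) [heading=347, draw]
    -- iteration 3/3 --
    LT 184: heading 347 -> 171
    FD 5: (17.269,-14.29) -> (12.331,-13.507) [heading=171, draw]
  ]
  -- iteration 4/4 --
  BK 5: (12.331,-13.507) -> (17.269,-14.29) [heading=171, draw]
  FD 9: (17.269,-14.29) -> (8.38,-12.882) [heading=171, draw]
  REPEAT 3 [
    -- iteration 1/3 --
    LT 184: heading 171 -> 355
    FD 5: (8.38,-12.882) -> (13.361,-13.318) [heading=355, draw]
    -- iteration 2/3 --
    LT 184: heading 355 -> 179
    FD 5: (13.361,-13.318) -> (8.362,-13.23) [heading=179, draw]
    -- iteration 3/3 --
    LT 184: heading 179 -> 3
    FD 5: (8.362,-13.23) -> (13.355,-12.969) [heading=3, draw]
  ]
]
FD 3: (13.355,-12.969) -> (16.351,-12.812) [heading=3, draw]
FD 19: (16.351,-12.812) -> (35.325,-11.817) [heading=3, draw]
Final: pos=(35.325,-11.817), heading=3, 23 segment(s) drawn

Answer: 35.325 -11.817 3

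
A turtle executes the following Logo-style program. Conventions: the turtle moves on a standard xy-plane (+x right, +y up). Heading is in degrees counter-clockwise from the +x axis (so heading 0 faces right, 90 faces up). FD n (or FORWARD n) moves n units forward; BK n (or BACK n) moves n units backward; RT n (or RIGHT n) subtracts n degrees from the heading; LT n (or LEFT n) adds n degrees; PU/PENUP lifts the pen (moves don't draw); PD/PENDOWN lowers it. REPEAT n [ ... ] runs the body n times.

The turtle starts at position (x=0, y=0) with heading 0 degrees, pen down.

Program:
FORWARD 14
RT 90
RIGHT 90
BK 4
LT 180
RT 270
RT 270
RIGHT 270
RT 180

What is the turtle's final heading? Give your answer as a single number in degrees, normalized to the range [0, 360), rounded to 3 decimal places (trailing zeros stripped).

Answer: 90

Derivation:
Executing turtle program step by step:
Start: pos=(0,0), heading=0, pen down
FD 14: (0,0) -> (14,0) [heading=0, draw]
RT 90: heading 0 -> 270
RT 90: heading 270 -> 180
BK 4: (14,0) -> (18,0) [heading=180, draw]
LT 180: heading 180 -> 0
RT 270: heading 0 -> 90
RT 270: heading 90 -> 180
RT 270: heading 180 -> 270
RT 180: heading 270 -> 90
Final: pos=(18,0), heading=90, 2 segment(s) drawn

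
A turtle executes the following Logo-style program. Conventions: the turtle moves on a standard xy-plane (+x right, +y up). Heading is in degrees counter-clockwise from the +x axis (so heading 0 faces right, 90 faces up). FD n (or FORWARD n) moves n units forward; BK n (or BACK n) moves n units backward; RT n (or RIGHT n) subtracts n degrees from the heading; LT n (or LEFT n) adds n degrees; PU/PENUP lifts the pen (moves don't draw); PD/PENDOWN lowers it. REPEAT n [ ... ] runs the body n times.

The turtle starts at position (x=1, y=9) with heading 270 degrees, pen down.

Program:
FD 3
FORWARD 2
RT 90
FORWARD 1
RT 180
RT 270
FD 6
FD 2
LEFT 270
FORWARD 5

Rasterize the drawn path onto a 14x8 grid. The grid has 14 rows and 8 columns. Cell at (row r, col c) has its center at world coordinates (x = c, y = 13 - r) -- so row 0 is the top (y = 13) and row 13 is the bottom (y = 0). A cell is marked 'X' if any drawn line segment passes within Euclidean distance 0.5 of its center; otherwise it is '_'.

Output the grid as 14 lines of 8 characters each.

Answer: ________
XXXXXX__
X_______
X_______
XX______
XX______
XX______
XX______
XX______
XX______
________
________
________
________

Derivation:
Segment 0: (1,9) -> (1,6)
Segment 1: (1,6) -> (1,4)
Segment 2: (1,4) -> (-0,4)
Segment 3: (-0,4) -> (-0,10)
Segment 4: (-0,10) -> (-0,12)
Segment 5: (-0,12) -> (5,12)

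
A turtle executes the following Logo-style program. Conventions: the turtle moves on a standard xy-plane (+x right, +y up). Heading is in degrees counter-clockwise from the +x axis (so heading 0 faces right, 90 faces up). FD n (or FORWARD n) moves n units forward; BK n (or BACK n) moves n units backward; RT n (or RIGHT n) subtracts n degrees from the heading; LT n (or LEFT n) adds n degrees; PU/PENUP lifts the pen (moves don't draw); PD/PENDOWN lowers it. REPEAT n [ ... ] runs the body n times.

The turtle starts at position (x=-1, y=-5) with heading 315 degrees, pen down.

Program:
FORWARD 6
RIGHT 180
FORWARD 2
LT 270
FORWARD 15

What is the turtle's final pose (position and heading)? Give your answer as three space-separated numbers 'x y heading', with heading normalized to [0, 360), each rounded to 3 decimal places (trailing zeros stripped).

Executing turtle program step by step:
Start: pos=(-1,-5), heading=315, pen down
FD 6: (-1,-5) -> (3.243,-9.243) [heading=315, draw]
RT 180: heading 315 -> 135
FD 2: (3.243,-9.243) -> (1.828,-7.828) [heading=135, draw]
LT 270: heading 135 -> 45
FD 15: (1.828,-7.828) -> (12.435,2.778) [heading=45, draw]
Final: pos=(12.435,2.778), heading=45, 3 segment(s) drawn

Answer: 12.435 2.778 45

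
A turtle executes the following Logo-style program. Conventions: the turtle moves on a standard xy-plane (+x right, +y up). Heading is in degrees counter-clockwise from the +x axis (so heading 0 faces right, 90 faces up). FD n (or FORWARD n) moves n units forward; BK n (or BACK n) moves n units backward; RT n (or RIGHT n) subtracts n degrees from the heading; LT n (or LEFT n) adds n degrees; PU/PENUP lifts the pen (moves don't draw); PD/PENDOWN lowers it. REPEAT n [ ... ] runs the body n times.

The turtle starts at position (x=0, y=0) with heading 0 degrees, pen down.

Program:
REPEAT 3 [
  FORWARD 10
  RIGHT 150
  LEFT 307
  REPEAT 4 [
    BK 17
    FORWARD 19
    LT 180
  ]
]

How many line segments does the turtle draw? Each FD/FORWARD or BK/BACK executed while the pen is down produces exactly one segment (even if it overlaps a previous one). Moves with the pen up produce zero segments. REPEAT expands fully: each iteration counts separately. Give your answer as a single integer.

Answer: 27

Derivation:
Executing turtle program step by step:
Start: pos=(0,0), heading=0, pen down
REPEAT 3 [
  -- iteration 1/3 --
  FD 10: (0,0) -> (10,0) [heading=0, draw]
  RT 150: heading 0 -> 210
  LT 307: heading 210 -> 157
  REPEAT 4 [
    -- iteration 1/4 --
    BK 17: (10,0) -> (25.649,-6.642) [heading=157, draw]
    FD 19: (25.649,-6.642) -> (8.159,0.781) [heading=157, draw]
    LT 180: heading 157 -> 337
    -- iteration 2/4 --
    BK 17: (8.159,0.781) -> (-7.49,7.424) [heading=337, draw]
    FD 19: (-7.49,7.424) -> (10,0) [heading=337, draw]
    LT 180: heading 337 -> 157
    -- iteration 3/4 --
    BK 17: (10,0) -> (25.649,-6.642) [heading=157, draw]
    FD 19: (25.649,-6.642) -> (8.159,0.781) [heading=157, draw]
    LT 180: heading 157 -> 337
    -- iteration 4/4 --
    BK 17: (8.159,0.781) -> (-7.49,7.424) [heading=337, draw]
    FD 19: (-7.49,7.424) -> (10,0) [heading=337, draw]
    LT 180: heading 337 -> 157
  ]
  -- iteration 2/3 --
  FD 10: (10,0) -> (0.795,3.907) [heading=157, draw]
  RT 150: heading 157 -> 7
  LT 307: heading 7 -> 314
  REPEAT 4 [
    -- iteration 1/4 --
    BK 17: (0.795,3.907) -> (-11.014,16.136) [heading=314, draw]
    FD 19: (-11.014,16.136) -> (2.184,2.469) [heading=314, draw]
    LT 180: heading 314 -> 134
    -- iteration 2/4 --
    BK 17: (2.184,2.469) -> (13.993,-9.76) [heading=134, draw]
    FD 19: (13.993,-9.76) -> (0.795,3.907) [heading=134, draw]
    LT 180: heading 134 -> 314
    -- iteration 3/4 --
    BK 17: (0.795,3.907) -> (-11.014,16.136) [heading=314, draw]
    FD 19: (-11.014,16.136) -> (2.184,2.469) [heading=314, draw]
    LT 180: heading 314 -> 134
    -- iteration 4/4 --
    BK 17: (2.184,2.469) -> (13.993,-9.76) [heading=134, draw]
    FD 19: (13.993,-9.76) -> (0.795,3.907) [heading=134, draw]
    LT 180: heading 134 -> 314
  ]
  -- iteration 3/3 --
  FD 10: (0.795,3.907) -> (7.742,-3.286) [heading=314, draw]
  RT 150: heading 314 -> 164
  LT 307: heading 164 -> 111
  REPEAT 4 [
    -- iteration 1/4 --
    BK 17: (7.742,-3.286) -> (13.834,-19.157) [heading=111, draw]
    FD 19: (13.834,-19.157) -> (7.025,-1.419) [heading=111, draw]
    LT 180: heading 111 -> 291
    -- iteration 2/4 --
    BK 17: (7.025,-1.419) -> (0.933,14.452) [heading=291, draw]
    FD 19: (0.933,14.452) -> (7.742,-3.286) [heading=291, draw]
    LT 180: heading 291 -> 111
    -- iteration 3/4 --
    BK 17: (7.742,-3.286) -> (13.834,-19.157) [heading=111, draw]
    FD 19: (13.834,-19.157) -> (7.025,-1.419) [heading=111, draw]
    LT 180: heading 111 -> 291
    -- iteration 4/4 --
    BK 17: (7.025,-1.419) -> (0.933,14.452) [heading=291, draw]
    FD 19: (0.933,14.452) -> (7.742,-3.286) [heading=291, draw]
    LT 180: heading 291 -> 111
  ]
]
Final: pos=(7.742,-3.286), heading=111, 27 segment(s) drawn
Segments drawn: 27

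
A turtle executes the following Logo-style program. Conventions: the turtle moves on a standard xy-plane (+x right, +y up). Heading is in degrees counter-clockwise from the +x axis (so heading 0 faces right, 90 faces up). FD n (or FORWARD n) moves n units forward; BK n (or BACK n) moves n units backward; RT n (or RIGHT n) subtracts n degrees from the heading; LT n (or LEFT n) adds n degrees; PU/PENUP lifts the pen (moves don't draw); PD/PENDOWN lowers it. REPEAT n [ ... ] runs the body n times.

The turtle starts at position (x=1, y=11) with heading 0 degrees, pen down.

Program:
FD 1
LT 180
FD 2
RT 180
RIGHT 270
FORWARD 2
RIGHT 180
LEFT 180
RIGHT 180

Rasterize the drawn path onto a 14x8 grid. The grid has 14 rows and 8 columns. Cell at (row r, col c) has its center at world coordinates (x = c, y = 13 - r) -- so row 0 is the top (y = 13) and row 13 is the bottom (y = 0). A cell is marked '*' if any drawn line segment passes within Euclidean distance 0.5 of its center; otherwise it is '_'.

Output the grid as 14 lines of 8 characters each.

Segment 0: (1,11) -> (2,11)
Segment 1: (2,11) -> (0,11)
Segment 2: (0,11) -> (-0,13)

Answer: *_______
*_______
***_____
________
________
________
________
________
________
________
________
________
________
________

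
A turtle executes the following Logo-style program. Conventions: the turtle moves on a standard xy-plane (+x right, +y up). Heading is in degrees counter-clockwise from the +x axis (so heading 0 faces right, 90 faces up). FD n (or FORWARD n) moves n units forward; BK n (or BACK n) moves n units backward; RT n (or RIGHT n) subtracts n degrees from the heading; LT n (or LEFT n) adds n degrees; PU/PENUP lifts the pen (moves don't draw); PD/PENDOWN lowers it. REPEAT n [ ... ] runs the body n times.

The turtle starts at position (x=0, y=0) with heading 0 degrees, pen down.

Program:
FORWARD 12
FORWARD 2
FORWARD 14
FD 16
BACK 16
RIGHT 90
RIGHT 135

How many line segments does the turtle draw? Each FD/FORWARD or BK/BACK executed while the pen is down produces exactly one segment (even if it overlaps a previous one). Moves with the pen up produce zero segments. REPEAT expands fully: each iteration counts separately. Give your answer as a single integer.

Answer: 5

Derivation:
Executing turtle program step by step:
Start: pos=(0,0), heading=0, pen down
FD 12: (0,0) -> (12,0) [heading=0, draw]
FD 2: (12,0) -> (14,0) [heading=0, draw]
FD 14: (14,0) -> (28,0) [heading=0, draw]
FD 16: (28,0) -> (44,0) [heading=0, draw]
BK 16: (44,0) -> (28,0) [heading=0, draw]
RT 90: heading 0 -> 270
RT 135: heading 270 -> 135
Final: pos=(28,0), heading=135, 5 segment(s) drawn
Segments drawn: 5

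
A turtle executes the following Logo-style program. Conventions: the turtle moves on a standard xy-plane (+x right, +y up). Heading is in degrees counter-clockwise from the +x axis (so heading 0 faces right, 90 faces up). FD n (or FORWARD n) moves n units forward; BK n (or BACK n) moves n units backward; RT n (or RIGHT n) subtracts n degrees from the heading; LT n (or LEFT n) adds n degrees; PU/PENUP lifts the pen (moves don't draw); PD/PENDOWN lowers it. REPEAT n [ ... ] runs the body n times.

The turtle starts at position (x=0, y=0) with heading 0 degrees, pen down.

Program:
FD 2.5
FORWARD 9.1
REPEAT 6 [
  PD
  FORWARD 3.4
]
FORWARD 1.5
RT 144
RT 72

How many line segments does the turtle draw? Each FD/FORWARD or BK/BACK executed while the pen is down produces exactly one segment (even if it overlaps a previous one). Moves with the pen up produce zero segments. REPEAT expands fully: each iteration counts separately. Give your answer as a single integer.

Answer: 9

Derivation:
Executing turtle program step by step:
Start: pos=(0,0), heading=0, pen down
FD 2.5: (0,0) -> (2.5,0) [heading=0, draw]
FD 9.1: (2.5,0) -> (11.6,0) [heading=0, draw]
REPEAT 6 [
  -- iteration 1/6 --
  PD: pen down
  FD 3.4: (11.6,0) -> (15,0) [heading=0, draw]
  -- iteration 2/6 --
  PD: pen down
  FD 3.4: (15,0) -> (18.4,0) [heading=0, draw]
  -- iteration 3/6 --
  PD: pen down
  FD 3.4: (18.4,0) -> (21.8,0) [heading=0, draw]
  -- iteration 4/6 --
  PD: pen down
  FD 3.4: (21.8,0) -> (25.2,0) [heading=0, draw]
  -- iteration 5/6 --
  PD: pen down
  FD 3.4: (25.2,0) -> (28.6,0) [heading=0, draw]
  -- iteration 6/6 --
  PD: pen down
  FD 3.4: (28.6,0) -> (32,0) [heading=0, draw]
]
FD 1.5: (32,0) -> (33.5,0) [heading=0, draw]
RT 144: heading 0 -> 216
RT 72: heading 216 -> 144
Final: pos=(33.5,0), heading=144, 9 segment(s) drawn
Segments drawn: 9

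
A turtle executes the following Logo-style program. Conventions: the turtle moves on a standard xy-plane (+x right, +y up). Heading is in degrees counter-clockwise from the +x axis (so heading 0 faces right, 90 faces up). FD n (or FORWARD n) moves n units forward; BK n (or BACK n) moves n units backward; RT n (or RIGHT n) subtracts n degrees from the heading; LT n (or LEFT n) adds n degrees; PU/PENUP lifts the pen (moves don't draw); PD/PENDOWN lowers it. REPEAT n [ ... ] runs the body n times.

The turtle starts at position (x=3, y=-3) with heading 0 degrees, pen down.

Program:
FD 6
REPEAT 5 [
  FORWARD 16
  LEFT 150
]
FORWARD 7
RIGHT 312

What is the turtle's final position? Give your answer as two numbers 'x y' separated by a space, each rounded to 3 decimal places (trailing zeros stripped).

Executing turtle program step by step:
Start: pos=(3,-3), heading=0, pen down
FD 6: (3,-3) -> (9,-3) [heading=0, draw]
REPEAT 5 [
  -- iteration 1/5 --
  FD 16: (9,-3) -> (25,-3) [heading=0, draw]
  LT 150: heading 0 -> 150
  -- iteration 2/5 --
  FD 16: (25,-3) -> (11.144,5) [heading=150, draw]
  LT 150: heading 150 -> 300
  -- iteration 3/5 --
  FD 16: (11.144,5) -> (19.144,-8.856) [heading=300, draw]
  LT 150: heading 300 -> 90
  -- iteration 4/5 --
  FD 16: (19.144,-8.856) -> (19.144,7.144) [heading=90, draw]
  LT 150: heading 90 -> 240
  -- iteration 5/5 --
  FD 16: (19.144,7.144) -> (11.144,-6.713) [heading=240, draw]
  LT 150: heading 240 -> 30
]
FD 7: (11.144,-6.713) -> (17.206,-3.213) [heading=30, draw]
RT 312: heading 30 -> 78
Final: pos=(17.206,-3.213), heading=78, 7 segment(s) drawn

Answer: 17.206 -3.213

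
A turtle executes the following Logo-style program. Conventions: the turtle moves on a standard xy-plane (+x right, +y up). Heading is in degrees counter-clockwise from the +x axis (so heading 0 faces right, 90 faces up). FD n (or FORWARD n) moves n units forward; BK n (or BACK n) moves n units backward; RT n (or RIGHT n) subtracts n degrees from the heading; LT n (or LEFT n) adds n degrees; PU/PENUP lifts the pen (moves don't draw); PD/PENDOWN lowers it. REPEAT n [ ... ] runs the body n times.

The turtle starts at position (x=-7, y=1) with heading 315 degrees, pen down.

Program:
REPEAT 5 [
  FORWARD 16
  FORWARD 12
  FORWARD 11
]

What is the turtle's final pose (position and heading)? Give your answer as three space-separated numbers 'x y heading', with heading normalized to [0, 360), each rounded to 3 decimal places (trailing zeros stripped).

Executing turtle program step by step:
Start: pos=(-7,1), heading=315, pen down
REPEAT 5 [
  -- iteration 1/5 --
  FD 16: (-7,1) -> (4.314,-10.314) [heading=315, draw]
  FD 12: (4.314,-10.314) -> (12.799,-18.799) [heading=315, draw]
  FD 11: (12.799,-18.799) -> (20.577,-26.577) [heading=315, draw]
  -- iteration 2/5 --
  FD 16: (20.577,-26.577) -> (31.891,-37.891) [heading=315, draw]
  FD 12: (31.891,-37.891) -> (40.376,-46.376) [heading=315, draw]
  FD 11: (40.376,-46.376) -> (48.154,-54.154) [heading=315, draw]
  -- iteration 3/5 --
  FD 16: (48.154,-54.154) -> (59.468,-65.468) [heading=315, draw]
  FD 12: (59.468,-65.468) -> (67.953,-73.953) [heading=315, draw]
  FD 11: (67.953,-73.953) -> (75.731,-81.731) [heading=315, draw]
  -- iteration 4/5 --
  FD 16: (75.731,-81.731) -> (87.045,-93.045) [heading=315, draw]
  FD 12: (87.045,-93.045) -> (95.53,-101.53) [heading=315, draw]
  FD 11: (95.53,-101.53) -> (103.309,-109.309) [heading=315, draw]
  -- iteration 5/5 --
  FD 16: (103.309,-109.309) -> (114.622,-120.622) [heading=315, draw]
  FD 12: (114.622,-120.622) -> (123.108,-129.108) [heading=315, draw]
  FD 11: (123.108,-129.108) -> (130.886,-136.886) [heading=315, draw]
]
Final: pos=(130.886,-136.886), heading=315, 15 segment(s) drawn

Answer: 130.886 -136.886 315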